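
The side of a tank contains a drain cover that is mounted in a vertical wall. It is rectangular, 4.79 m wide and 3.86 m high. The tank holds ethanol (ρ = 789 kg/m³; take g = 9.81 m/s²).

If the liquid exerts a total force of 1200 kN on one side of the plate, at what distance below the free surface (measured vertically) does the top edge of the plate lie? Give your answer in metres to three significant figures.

d_top ≈ 6.46 m

γ = ρg = 789 × 9.81 / 1000 = 7.74009 kN/m³.
A = 4.79 × 3.86 = 18.4894 m².
From F = γ·h_c·A, the centroid depth is h_c = 1200/(7.74009 × 18.4894) = 8.38518 m.
The centroid lies 3.86/2 = 1.93 m below the top edge, so the top edge sits at h_top = 8.38518 − 1.93 = 6.45518 m below the surface.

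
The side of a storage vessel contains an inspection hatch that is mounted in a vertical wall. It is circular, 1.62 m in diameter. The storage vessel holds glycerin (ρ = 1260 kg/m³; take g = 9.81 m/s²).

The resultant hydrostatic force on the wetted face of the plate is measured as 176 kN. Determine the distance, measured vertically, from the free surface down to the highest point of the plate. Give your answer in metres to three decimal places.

d_top ≈ 6.098 m

γ = ρg = 1260 × 9.81 / 1000 = 12.3606 kN/m³.
A = π(0.81)² = 2.0612 m².
From F = γ·h_c·A, the centroid depth is h_c = 176/(12.3606 × 2.0612) = 6.90801 m.
The centroid is at the centre, 0.81 m below the top of the plate, so the highest point sits at h_top = 6.90801 − 0.81 = 6.09801 m below the surface.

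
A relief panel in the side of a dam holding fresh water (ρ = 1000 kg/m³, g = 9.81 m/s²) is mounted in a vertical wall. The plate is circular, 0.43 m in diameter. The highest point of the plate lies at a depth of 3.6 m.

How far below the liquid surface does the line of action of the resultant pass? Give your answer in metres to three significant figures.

h_p = 3.82 m

γ = ρg = 1000 × 9.81 = 9810 N/m³ = 9.81 kN/m³.
The centroid is at the centre, 0.215 m below the top of the plate, so the centroid depth is h_c = 3.6 + 0.215 = 3.815 m.
A = π(0.215)² = 0.14522 m².
Resultant F = γ·h_c·A = 9.81 × 3.815 × 0.14522 = 5.43488 kN.
I_c = πr⁴/4 = π × 0.215⁴/4 = 0.0016782 m⁴.
Centre of pressure: y_p = y_c + I_c/(y_c·A) = 3.815 + 0.0016782/(3.815 × 0.14522) = 3.815 + 0.00302916 = 3.81803 m along the plane.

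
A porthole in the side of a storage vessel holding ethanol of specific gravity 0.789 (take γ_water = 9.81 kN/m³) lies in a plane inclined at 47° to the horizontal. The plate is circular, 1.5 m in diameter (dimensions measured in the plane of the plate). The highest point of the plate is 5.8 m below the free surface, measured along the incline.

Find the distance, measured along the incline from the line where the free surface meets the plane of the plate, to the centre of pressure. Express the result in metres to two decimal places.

γ = 0.789 × 9.81 = 7.74009 kN/m³.
Let θ = 47° be the plate's angle to the horizontal; measure y along the incline from where the plane meets the free surface. Vertical depth h = y·sinθ with sinθ = 0.731354.
The centroid is at the centre, 0.75 m below the top of the plate, so y_c = 5.8 + 0.75 = 6.55 m and h_c = 6.55 × 0.731354 = 4.79037 m.
A = π(0.75)² = 1.76715 m².
Resultant F = γ·h_c·A = 7.74009 × 4.79037 × 1.76715 = 65.5222 kN.
I_c = πr⁴/4 = π × 0.75⁴/4 = 0.248505 m⁴.
Centre of pressure: y_p = y_c + I_c/(y_c·A) = 6.55 + 0.248505/(6.55 × 1.76715) = 6.55 + 0.0214694 = 6.57147 m along the plane.

y_p = 6.57 m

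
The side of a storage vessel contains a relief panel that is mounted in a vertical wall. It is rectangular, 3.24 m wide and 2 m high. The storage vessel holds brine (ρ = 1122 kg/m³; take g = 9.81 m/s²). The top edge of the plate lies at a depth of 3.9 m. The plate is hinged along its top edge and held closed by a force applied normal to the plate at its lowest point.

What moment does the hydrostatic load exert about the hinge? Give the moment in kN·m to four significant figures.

γ = ρg = 1122 × 9.81 / 1000 = 11.00682 kN/m³.
The centroid lies 2/2 = 1 m below the top edge, so the centroid depth is h_c = 3.9 + 1 = 4.9 m.
A = 3.24 × 2 = 6.48 m².
Resultant F = γ·h_c·A = 11.00682 × 4.9 × 6.48 = 349.489 kN.
I_c = b·h³/12 = 3.24 × 2³/12 = 2.16 m⁴.
Centre of pressure: y_p = y_c + I_c/(y_c·A) = 4.9 + 2.16/(4.9 × 6.48) = 4.9 + 0.0680272 = 4.96803 m along the plane.
The resultant acts 1 + 0.0680272 = 1.06803 m (along the plate) below the hinge at the top edge, so the moment about the hinge is M = F × 1.06803 = 349.489 × 1.06803 = 373.265 kN·m.

M ≈ 373.3 kN·m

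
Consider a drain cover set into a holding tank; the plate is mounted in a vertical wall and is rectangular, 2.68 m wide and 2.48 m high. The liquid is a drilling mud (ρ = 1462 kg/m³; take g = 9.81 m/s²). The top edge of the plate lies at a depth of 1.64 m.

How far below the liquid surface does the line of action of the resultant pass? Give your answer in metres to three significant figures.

h_p = 3.06 m

γ = ρg = 1462 × 9.81 / 1000 = 14.34222 kN/m³.
The centroid lies 2.48/2 = 1.24 m below the top edge, so the centroid depth is h_c = 1.64 + 1.24 = 2.88 m.
A = 2.68 × 2.48 = 6.6464 m².
Resultant F = γ·h_c·A = 14.34222 × 2.88 × 6.6464 = 274.533 kN.
I_c = b·h³/12 = 2.68 × 2.48³/12 = 3.4065 m⁴.
Centre of pressure: y_p = y_c + I_c/(y_c·A) = 2.88 + 3.4065/(2.88 × 6.6464) = 2.88 + 0.177963 = 3.05796 m along the plane.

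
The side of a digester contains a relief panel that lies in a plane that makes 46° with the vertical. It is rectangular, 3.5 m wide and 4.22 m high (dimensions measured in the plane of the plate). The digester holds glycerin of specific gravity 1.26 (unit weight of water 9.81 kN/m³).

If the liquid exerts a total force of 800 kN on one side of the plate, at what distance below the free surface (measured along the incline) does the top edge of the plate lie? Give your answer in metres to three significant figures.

y_top ≈ 4.20 m

γ = 1.26 × 9.81 = 12.3606 kN/m³.
A = 3.5 × 4.22 = 14.77 m².
From F = γ·h_c·A, the centroid depth is h_c = 800/(12.3606 × 14.77) = 4.38198 m.
The plate makes 46° with the vertical, i.e. θ = 90° − 46° = 44° to the horizontal. Measuring y along the incline from the free-surface line, vertical depth h = y·sinθ with sinθ = 0.694658.
Along the incline, y_c = h_c/sinθ = 4.38198/0.694658 = 6.30811 m.
The centroid lies 4.22/2 = 2.11 m below the top edge, so the top edge sits at y_top = 6.30811 − 2.11 = 4.19811 m along the incline.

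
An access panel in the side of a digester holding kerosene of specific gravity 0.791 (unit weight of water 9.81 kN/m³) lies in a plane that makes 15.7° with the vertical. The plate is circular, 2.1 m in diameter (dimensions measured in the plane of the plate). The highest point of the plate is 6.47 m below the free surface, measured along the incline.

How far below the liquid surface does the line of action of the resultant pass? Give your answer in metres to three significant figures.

γ = 0.791 × 9.81 = 7.75971 kN/m³.
The plate makes 15.7° with the vertical, i.e. θ = 90° − 15.7° = 74.3° to the horizontal. Measuring y along the incline from the free-surface line, vertical depth h = y·sinθ with sinθ = 0.962692.
The centroid is at the centre, 1.05 m below the top of the plate, so y_c = 6.47 + 1.05 = 7.52 m and h_c = 7.52 × 0.962692 = 7.23944 m.
A = π(1.05)² = 3.46361 m².
Resultant F = γ·h_c·A = 7.75971 × 7.23944 × 3.46361 = 194.572 kN.
I_c = πr⁴/4 = π × 1.05⁴/4 = 0.954656 m⁴.
Centre of pressure: y_p = y_c + I_c/(y_c·A) = 7.52 + 0.954656/(7.52 × 3.46361) = 7.52 + 0.0366522 = 7.55665 m along the plane.
Vertically, h_p = y_p·sinθ = 7.55665 × 0.962692 = 7.27473 m.

h_p = 7.27 m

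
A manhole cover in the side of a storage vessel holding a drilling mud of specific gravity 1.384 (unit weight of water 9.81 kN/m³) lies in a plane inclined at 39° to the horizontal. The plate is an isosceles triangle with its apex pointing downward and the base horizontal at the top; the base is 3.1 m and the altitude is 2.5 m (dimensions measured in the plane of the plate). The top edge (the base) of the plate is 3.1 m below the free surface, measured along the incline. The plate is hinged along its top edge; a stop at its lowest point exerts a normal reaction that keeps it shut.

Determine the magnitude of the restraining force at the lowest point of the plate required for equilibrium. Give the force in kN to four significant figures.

P ≈ 48.01 kN

γ = 1.384 × 9.81 = 13.57704 kN/m³.
Let θ = 39° be the plate's angle to the horizontal; measure y along the incline from where the plane meets the free surface. Vertical depth h = y·sinθ with sinθ = 0.629320.
With the apex down, the centroid sits h/3 = 2.5/3 = 0.833333 m below the base (the top edge), so y_c = 3.1 + 0.833333 = 3.93333 m and h_c = 3.93333 × 0.629320 = 2.47532 m.
A = ½ × 3.1 × 2.5 = 3.875 m².
Resultant F = γ·h_c·A = 13.57704 × 2.47532 × 3.875 = 130.229 kN.
I_c = b·h³/36 = 3.1 × 2.5³/36 = 1.34549 m⁴.
Centre of pressure: y_p = y_c + I_c/(y_c·A) = 3.93333 + 1.34549/(3.93333 × 3.875) = 3.93333 + 0.0882772 = 4.02161 m along the plane.
The resultant acts 0.833333 + 0.0882772 = 0.92161 m (along the plate) below the hinge at the top edge, so the moment about the hinge is M = F × 0.92161 = 130.229 × 0.92161 = 120.02 kN·m.
A normal force at the bottom, 2.5 m from the hinge, must supply this moment: P = 120.02/2.5 = 48.008 kN.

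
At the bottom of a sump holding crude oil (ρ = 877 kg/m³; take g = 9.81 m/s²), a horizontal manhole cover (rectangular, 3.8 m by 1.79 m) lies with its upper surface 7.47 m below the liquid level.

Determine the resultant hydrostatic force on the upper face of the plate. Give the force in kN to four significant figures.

γ = ρg = 877 × 9.81 / 1000 = 8.60337 kN/m³.
The plate is horizontal, so pressure is uniform at p = γ·h = 8.60337 × 7.47 = 64.2672 kN/m².
A = 3.8 × 1.79 = 6.802 m².
F = p·A = 64.2672 × 6.802 = 437.145 kN.

F ≈ 437.1 kN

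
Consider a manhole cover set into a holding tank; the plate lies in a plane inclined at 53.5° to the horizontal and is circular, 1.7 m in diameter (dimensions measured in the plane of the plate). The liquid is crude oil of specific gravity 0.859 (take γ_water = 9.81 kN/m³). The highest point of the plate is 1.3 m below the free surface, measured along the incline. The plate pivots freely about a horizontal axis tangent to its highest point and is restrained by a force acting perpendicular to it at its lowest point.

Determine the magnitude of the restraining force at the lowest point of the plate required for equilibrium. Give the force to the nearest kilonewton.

P ≈ 18 kN

γ = 0.859 × 9.81 = 8.42679 kN/m³.
Let θ = 53.5° be the plate's angle to the horizontal; measure y along the incline from where the plane meets the free surface. Vertical depth h = y·sinθ with sinθ = 0.803857.
The centroid is at the centre, 0.85 m below the top of the plate, so y_c = 1.3 + 0.85 = 2.15 m and h_c = 2.15 × 0.803857 = 1.72829 m.
A = π(0.85)² = 2.2698 m².
Resultant F = γ·h_c·A = 8.42679 × 1.72829 × 2.2698 = 33.0572 kN.
I_c = πr⁴/4 = π × 0.85⁴/4 = 0.409983 m⁴.
Centre of pressure: y_p = y_c + I_c/(y_c·A) = 2.15 + 0.409983/(2.15 × 2.2698) = 2.15 + 0.0840117 = 2.23401 m along the plane.
The resultant acts 0.85 + 0.0840117 = 0.934012 m (along the plate) below the hinge at the top edge, so the moment about the hinge is M = F × 0.934012 = 33.0572 × 0.934012 = 30.8758 kN·m.
A normal force at the bottom, 1.7 m from the hinge, must supply this moment: P = 30.8758/1.7 = 18.1622 kN.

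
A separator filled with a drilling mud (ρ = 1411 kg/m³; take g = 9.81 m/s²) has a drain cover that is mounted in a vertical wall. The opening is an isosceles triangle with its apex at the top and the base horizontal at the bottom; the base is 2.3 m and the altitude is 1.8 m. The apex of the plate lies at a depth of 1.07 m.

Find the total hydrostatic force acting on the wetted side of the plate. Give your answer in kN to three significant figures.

γ = ρg = 1411 × 9.81 / 1000 = 13.84191 kN/m³.
With the apex up, the centroid sits 2h/3 = 2 × 1.8/3 = 1.2 m below the apex, so the centroid depth is h_c = 1.07 + 1.2 = 2.27 m.
A = ½ × 2.3 × 1.8 = 2.07 m².
Resultant F = γ·h_c·A = 13.84191 × 2.27 × 2.07 = 65.0418 kN.

F ≈ 65.0 kN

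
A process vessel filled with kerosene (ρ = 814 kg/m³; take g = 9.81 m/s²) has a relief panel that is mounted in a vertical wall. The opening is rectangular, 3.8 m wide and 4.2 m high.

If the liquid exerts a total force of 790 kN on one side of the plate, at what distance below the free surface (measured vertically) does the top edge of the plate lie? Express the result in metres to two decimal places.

γ = ρg = 814 × 9.81 / 1000 = 7.98534 kN/m³.
A = 3.8 × 4.2 = 15.96 m².
From F = γ·h_c·A, the centroid depth is h_c = 790/(7.98534 × 15.96) = 6.1987 m.
The centroid lies 4.2/2 = 2.1 m below the top edge, so the top edge sits at h_top = 6.1987 − 2.1 = 4.0987 m below the surface.

d_top ≈ 4.10 m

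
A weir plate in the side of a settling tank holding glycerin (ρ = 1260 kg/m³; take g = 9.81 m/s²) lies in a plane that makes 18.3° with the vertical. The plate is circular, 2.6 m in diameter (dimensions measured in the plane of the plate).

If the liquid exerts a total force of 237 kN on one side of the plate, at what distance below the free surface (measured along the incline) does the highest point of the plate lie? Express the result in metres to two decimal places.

γ = ρg = 1260 × 9.81 / 1000 = 12.3606 kN/m³.
A = π(1.3)² = 5.30929 m².
From F = γ·h_c·A, the centroid depth is h_c = 237/(12.3606 × 5.30929) = 3.61137 m.
The plate makes 18.3° with the vertical, i.e. θ = 90° − 18.3° = 71.7° to the horizontal. Measuring y along the incline from the free-surface line, vertical depth h = y·sinθ with sinθ = 0.949425.
Along the incline, y_c = h_c/sinθ = 3.61137/0.949425 = 3.80374 m.
The centroid is at the centre, 1.3 m below the top of the plate, so the highest point sits at y_top = 3.80374 − 1.3 = 2.50374 m along the incline.

y_top ≈ 2.50 m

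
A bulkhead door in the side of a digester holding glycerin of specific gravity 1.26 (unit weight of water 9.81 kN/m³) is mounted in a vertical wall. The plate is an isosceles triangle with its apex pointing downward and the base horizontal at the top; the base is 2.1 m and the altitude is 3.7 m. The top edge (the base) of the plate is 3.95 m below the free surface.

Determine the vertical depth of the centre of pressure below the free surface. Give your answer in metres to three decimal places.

h_p = 5.330 m

γ = 1.26 × 9.81 = 12.3606 kN/m³.
With the apex down, the centroid sits h/3 = 3.7/3 = 1.23333 m below the base (the top edge), so the centroid depth is h_c = 3.95 + 1.23333 = 5.18333 m.
A = ½ × 2.1 × 3.7 = 3.885 m².
Resultant F = γ·h_c·A = 12.3606 × 5.18333 × 3.885 = 248.908 kN.
I_c = b·h³/36 = 2.1 × 3.7³/36 = 2.95476 m⁴.
Centre of pressure: y_p = y_c + I_c/(y_c·A) = 5.18333 + 2.95476/(5.18333 × 3.885) = 5.18333 + 0.146731 = 5.33006 m along the plane.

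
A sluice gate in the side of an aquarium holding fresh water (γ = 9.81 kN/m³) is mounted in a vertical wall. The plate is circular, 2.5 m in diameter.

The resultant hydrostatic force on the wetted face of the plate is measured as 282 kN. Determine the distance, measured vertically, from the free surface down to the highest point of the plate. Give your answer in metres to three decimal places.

d_top ≈ 4.606 m

γ = 9.81 kN/m³.
A = π(1.25)² = 4.90874 m².
From F = γ·h_c·A, the centroid depth is h_c = 282/(9.81 × 4.90874) = 5.85612 m.
The centroid is at the centre, 1.25 m below the top of the plate, so the highest point sits at h_top = 5.85612 − 1.25 = 4.60612 m below the surface.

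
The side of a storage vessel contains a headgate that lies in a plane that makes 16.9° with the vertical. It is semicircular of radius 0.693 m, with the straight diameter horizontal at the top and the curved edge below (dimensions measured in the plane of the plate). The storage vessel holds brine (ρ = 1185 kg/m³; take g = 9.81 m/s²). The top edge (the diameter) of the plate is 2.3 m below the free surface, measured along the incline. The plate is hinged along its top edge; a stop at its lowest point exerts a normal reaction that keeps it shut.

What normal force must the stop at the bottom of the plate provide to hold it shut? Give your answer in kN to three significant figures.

P ≈ 9.64 kN

γ = ρg = 1185 × 9.81 / 1000 = 11.62485 kN/m³.
The plate makes 16.9° with the vertical, i.e. θ = 90° − 16.9° = 73.1° to the horizontal. Measuring y along the incline from the free-surface line, vertical depth h = y·sinθ with sinθ = 0.956814.
The centroid of a semicircle lies 4r/(3π) = 0.294118 m from the diameter, here below the top edge, so y_c = 2.3 + 0.294118 = 2.59412 m and h_c = 2.59412 × 0.956814 = 2.48209 m.
A = πr²/2 = π × 0.693²/2 = 0.754373 m².
Resultant F = γ·h_c·A = 11.62485 × 2.48209 × 0.754373 = 21.7666 kN.
I_c = (π/8 − 8/(9π))·r⁴ = 0.109757 × 0.693⁴ = 0.0253143 m⁴.
Centre of pressure: y_p = y_c + I_c/(y_c·A) = 2.59412 + 0.0253143/(2.59412 × 0.754373) = 2.59412 + 0.0129357 = 2.60706 m along the plane.
The resultant acts 0.294118 + 0.0129357 = 0.307054 m (along the plate) below the hinge at the top edge, so the moment about the hinge is M = F × 0.307054 = 21.7666 × 0.307054 = 6.68352 kN·m.
A normal force at the bottom, 0.693 m from the hinge, must supply this moment: P = 6.68352/0.693 = 9.64433 kN.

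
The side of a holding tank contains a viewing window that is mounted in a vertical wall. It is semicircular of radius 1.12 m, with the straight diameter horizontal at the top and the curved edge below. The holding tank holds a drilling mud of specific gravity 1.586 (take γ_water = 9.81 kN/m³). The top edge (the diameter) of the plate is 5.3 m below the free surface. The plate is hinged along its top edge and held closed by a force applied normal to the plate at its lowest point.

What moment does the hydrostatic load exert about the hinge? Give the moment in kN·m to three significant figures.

M ≈ 86.8 kN·m

γ = 1.586 × 9.81 = 15.55866 kN/m³.
The centroid of a semicircle lies 4r/(3π) = 0.475343 m from the diameter, here below the top edge, so the centroid depth is h_c = 5.3 + 0.475343 = 5.77534 m.
A = πr²/2 = π × 1.12²/2 = 1.97041 m².
Resultant F = γ·h_c·A = 15.55866 × 5.77534 × 1.97041 = 177.054 kN.
I_c = (π/8 − 8/(9π))·r⁴ = 0.109757 × 1.12⁴ = 0.172705 m⁴.
Centre of pressure: y_p = y_c + I_c/(y_c·A) = 5.77534 + 0.172705/(5.77534 × 1.97041) = 5.77534 + 0.0151765 = 5.79052 m along the plane.
The resultant acts 0.475343 + 0.0151765 = 0.490519 m (along the plate) below the hinge at the top edge, so the moment about the hinge is M = F × 0.490519 = 177.054 × 0.490519 = 86.8484 kN·m.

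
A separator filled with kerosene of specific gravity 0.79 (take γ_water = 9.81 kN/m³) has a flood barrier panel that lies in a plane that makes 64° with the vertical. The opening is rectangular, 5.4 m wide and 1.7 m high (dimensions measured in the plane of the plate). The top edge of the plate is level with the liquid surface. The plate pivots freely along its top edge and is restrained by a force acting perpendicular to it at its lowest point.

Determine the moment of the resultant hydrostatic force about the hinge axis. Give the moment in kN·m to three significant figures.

γ = 0.79 × 9.81 = 7.7499 kN/m³.
The plate makes 64° with the vertical, i.e. θ = 90° − 64° = 26° to the horizontal. Measuring y along the incline from the free-surface line, vertical depth h = y·sinθ with sinθ = 0.438371.
The centroid lies 1.7/2 = 0.85 m below the top edge, so y_c = 0.85 m and h_c = 0.85 × 0.438371 = 0.372615 m.
A = 5.4 × 1.7 = 9.18 m².
Resultant F = γ·h_c·A = 7.7499 × 0.372615 × 9.18 = 26.5094 kN.
I_c = b·h³/12 = 5.4 × 1.7³/12 = 2.21085 m⁴.
Centre of pressure: y_p = y_c + I_c/(y_c·A) = 0.85 + 2.21085/(0.85 × 9.18) = 0.85 + 0.283333 = 1.13333 m along the plane.
The resultant acts 0.85 + 0.283333 = 1.13333 m (along the plate) below the hinge at the top edge, so the moment about the hinge is M = F × 1.13333 = 26.5094 × 1.13333 = 30.0439 kN·m.

M ≈ 30.0 kN·m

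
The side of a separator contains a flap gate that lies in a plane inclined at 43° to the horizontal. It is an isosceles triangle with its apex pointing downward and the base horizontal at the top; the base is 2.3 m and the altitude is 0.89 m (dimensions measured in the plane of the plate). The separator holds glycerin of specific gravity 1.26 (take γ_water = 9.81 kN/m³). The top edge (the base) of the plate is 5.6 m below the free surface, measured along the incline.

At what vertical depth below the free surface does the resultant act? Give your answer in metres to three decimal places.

h_p = 4.027 m

γ = 1.26 × 9.81 = 12.3606 kN/m³.
Let θ = 43° be the plate's angle to the horizontal; measure y along the incline from where the plane meets the free surface. Vertical depth h = y·sinθ with sinθ = 0.681998.
With the apex down, the centroid sits h/3 = 0.89/3 = 0.296667 m below the base (the top edge), so y_c = 5.6 + 0.296667 = 5.89667 m and h_c = 5.89667 × 0.681998 = 4.02152 m.
A = ½ × 2.3 × 0.89 = 1.0235 m².
Resultant F = γ·h_c·A = 12.3606 × 4.02152 × 1.0235 = 50.8765 kN.
I_c = b·h³/36 = 2.3 × 0.89³/36 = 0.0450397 m⁴.
Centre of pressure: y_p = y_c + I_c/(y_c·A) = 5.89667 + 0.0450397/(5.89667 × 1.0235) = 5.89667 + 0.00746278 = 5.90413 m along the plane.
Vertically, h_p = y_p·sinθ = 5.90413 × 0.681998 = 4.0266 m.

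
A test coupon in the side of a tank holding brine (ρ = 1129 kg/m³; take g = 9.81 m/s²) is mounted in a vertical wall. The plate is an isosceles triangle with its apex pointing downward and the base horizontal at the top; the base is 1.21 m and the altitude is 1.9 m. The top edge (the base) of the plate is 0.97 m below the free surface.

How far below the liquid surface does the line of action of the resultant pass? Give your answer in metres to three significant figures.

γ = ρg = 1129 × 9.81 / 1000 = 11.07549 kN/m³.
With the apex down, the centroid sits h/3 = 1.9/3 = 0.633333 m below the base (the top edge), so the centroid depth is h_c = 0.97 + 0.633333 = 1.60333 m.
A = ½ × 1.21 × 1.9 = 1.1495 m².
Resultant F = γ·h_c·A = 11.07549 × 1.60333 × 1.1495 = 20.4124 kN.
I_c = b·h³/36 = 1.21 × 1.9³/36 = 0.230539 m⁴.
Centre of pressure: y_p = y_c + I_c/(y_c·A) = 1.60333 + 0.230539/(1.60333 × 1.1495) = 1.60333 + 0.125087 = 1.72842 m along the plane.

h_p = 1.73 m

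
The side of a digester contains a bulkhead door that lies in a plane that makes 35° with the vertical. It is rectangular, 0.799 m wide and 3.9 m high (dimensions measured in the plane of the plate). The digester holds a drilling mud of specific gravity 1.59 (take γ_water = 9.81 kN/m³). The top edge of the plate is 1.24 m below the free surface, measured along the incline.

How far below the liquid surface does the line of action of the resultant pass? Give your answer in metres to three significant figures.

γ = 1.59 × 9.81 = 15.5979 kN/m³.
The plate makes 35° with the vertical, i.e. θ = 90° − 35° = 55° to the horizontal. Measuring y along the incline from the free-surface line, vertical depth h = y·sinθ with sinθ = 0.819152.
The centroid lies 3.9/2 = 1.95 m below the top edge, so y_c = 1.24 + 1.95 = 3.19 m and h_c = 3.19 × 0.819152 = 2.61309 m.
A = 0.799 × 3.9 = 3.1161 m².
Resultant F = γ·h_c·A = 15.5979 × 2.61309 × 3.1161 = 127.008 kN.
I_c = b·h³/12 = 0.799 × 3.9³/12 = 3.94966 m⁴.
Centre of pressure: y_p = y_c + I_c/(y_c·A) = 3.19 + 3.94966/(3.19 × 3.1161) = 3.19 + 0.397336 = 3.58734 m along the plane.
Vertically, h_p = y_p·sinθ = 3.58734 × 0.819152 = 2.93858 m.

h_p = 2.94 m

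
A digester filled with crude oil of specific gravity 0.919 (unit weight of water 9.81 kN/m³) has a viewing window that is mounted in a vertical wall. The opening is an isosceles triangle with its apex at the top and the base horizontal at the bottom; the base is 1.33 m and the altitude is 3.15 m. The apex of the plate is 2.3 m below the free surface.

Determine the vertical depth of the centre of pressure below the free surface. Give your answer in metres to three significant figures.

h_p = 4.53 m

γ = 0.919 × 9.81 = 9.01539 kN/m³.
With the apex up, the centroid sits 2h/3 = 2 × 3.15/3 = 2.1 m below the apex, so the centroid depth is h_c = 2.3 + 2.1 = 4.4 m.
A = ½ × 1.33 × 3.15 = 2.09475 m².
Resultant F = γ·h_c·A = 9.01539 × 4.4 × 2.09475 = 83.0939 kN.
I_c = b·h³/36 = 1.33 × 3.15³/36 = 1.15473 m⁴.
Centre of pressure: y_p = y_c + I_c/(y_c·A) = 4.4 + 1.15473/(4.4 × 2.09475) = 4.4 + 0.125284 = 4.52528 m along the plane.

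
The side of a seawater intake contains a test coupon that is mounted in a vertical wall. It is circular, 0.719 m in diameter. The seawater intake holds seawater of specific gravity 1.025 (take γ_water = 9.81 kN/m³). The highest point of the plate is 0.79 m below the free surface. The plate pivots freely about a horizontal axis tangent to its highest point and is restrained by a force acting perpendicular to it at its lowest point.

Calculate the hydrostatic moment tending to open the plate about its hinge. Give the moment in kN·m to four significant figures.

M ≈ 1.819 kN·m

γ = 1.025 × 9.81 = 10.05525 kN/m³.
The centroid is at the centre, 0.3595 m below the top of the plate, so the centroid depth is h_c = 0.79 + 0.3595 = 1.1495 m.
A = π(0.3595)² = 0.40602 m².
Resultant F = γ·h_c·A = 10.05525 × 1.1495 × 0.40602 = 4.69299 kN.
I_c = πr⁴/4 = π × 0.3595⁴/4 = 0.0131185 m⁴.
Centre of pressure: y_p = y_c + I_c/(y_c·A) = 1.1495 + 0.0131185/(1.1495 × 0.40602) = 1.1495 + 0.0281079 = 1.17761 m along the plane.
The resultant acts 0.3595 + 0.0281079 = 0.387608 m (along the plate) below the hinge at the top edge, so the moment about the hinge is M = F × 0.387608 = 4.69299 × 0.387608 = 1.81904 kN·m.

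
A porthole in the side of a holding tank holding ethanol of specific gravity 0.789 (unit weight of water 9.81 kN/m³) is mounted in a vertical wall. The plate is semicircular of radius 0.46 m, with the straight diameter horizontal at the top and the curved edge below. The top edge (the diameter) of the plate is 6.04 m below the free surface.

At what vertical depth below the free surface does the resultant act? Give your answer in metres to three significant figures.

γ = 0.789 × 9.81 = 7.74009 kN/m³.
The centroid of a semicircle lies 4r/(3π) = 0.19523 m from the diameter, here below the top edge, so the centroid depth is h_c = 6.04 + 0.19523 = 6.23523 m.
A = πr²/2 = π × 0.46²/2 = 0.332381 m².
Resultant F = γ·h_c·A = 7.74009 × 6.23523 × 0.332381 = 16.0411 kN.
I_c = (π/8 − 8/(9π))·r⁴ = 0.109757 × 0.46⁴ = 0.00491432 m⁴.
Centre of pressure: y_p = y_c + I_c/(y_c·A) = 6.23523 + 0.00491432/(6.23523 × 0.332381) = 6.23523 + 0.00237124 = 6.2376 m along the plane.

h_p = 6.24 m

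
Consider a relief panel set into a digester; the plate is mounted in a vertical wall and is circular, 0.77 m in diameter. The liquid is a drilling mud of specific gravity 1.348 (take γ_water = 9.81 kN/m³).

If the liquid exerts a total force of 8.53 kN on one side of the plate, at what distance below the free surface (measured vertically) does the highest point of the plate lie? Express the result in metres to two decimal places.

γ = 1.348 × 9.81 = 13.22388 kN/m³.
A = π(0.385)² = 0.465663 m².
From F = γ·h_c·A, the centroid depth is h_c = 8.53/(13.22388 × 0.465663) = 1.38522 m.
The centroid is at the centre, 0.385 m below the top of the plate, so the highest point sits at h_top = 1.38522 − 0.385 = 1.00022 m below the surface.

d_top ≈ 1.00 m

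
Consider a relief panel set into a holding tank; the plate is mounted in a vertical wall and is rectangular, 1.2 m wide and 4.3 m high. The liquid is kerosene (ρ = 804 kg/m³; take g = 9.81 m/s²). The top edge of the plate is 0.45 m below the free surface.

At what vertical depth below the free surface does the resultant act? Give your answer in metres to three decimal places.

h_p = 3.193 m

γ = ρg = 804 × 9.81 / 1000 = 7.88724 kN/m³.
The centroid lies 4.3/2 = 2.15 m below the top edge, so the centroid depth is h_c = 0.45 + 2.15 = 2.6 m.
A = 1.2 × 4.3 = 5.16 m².
Resultant F = γ·h_c·A = 7.88724 × 2.6 × 5.16 = 105.815 kN.
I_c = b·h³/12 = 1.2 × 4.3³/12 = 7.9507 m⁴.
Centre of pressure: y_p = y_c + I_c/(y_c·A) = 2.6 + 7.9507/(2.6 × 5.16) = 2.6 + 0.592628 = 3.19263 m along the plane.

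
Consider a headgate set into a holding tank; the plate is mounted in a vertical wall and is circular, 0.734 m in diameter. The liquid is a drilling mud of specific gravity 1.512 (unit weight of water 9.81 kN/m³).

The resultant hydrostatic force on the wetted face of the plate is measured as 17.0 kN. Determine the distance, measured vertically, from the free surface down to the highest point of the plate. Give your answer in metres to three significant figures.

γ = 1.512 × 9.81 = 14.83272 kN/m³.
A = π(0.367)² = 0.423138 m².
From F = γ·h_c·A, the centroid depth is h_c = 17.0/(14.83272 × 0.423138) = 2.70861 m.
The centroid is at the centre, 0.367 m below the top of the plate, so the highest point sits at h_top = 2.70861 − 0.367 = 2.34161 m below the surface.

d_top ≈ 2.34 m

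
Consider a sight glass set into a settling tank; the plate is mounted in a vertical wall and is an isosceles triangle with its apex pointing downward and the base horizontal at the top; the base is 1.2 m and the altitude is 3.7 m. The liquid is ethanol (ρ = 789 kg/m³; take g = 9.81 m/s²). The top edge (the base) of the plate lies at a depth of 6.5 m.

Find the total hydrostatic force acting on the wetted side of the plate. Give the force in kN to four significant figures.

γ = ρg = 789 × 9.81 / 1000 = 7.74009 kN/m³.
With the apex down, the centroid sits h/3 = 3.7/3 = 1.23333 m below the base (the top edge), so the centroid depth is h_c = 6.5 + 1.23333 = 7.73333 m.
A = ½ × 1.2 × 3.7 = 2.22 m².
Resultant F = γ·h_c·A = 7.74009 × 7.73333 × 2.22 = 132.882 kN.

F ≈ 132.9 kN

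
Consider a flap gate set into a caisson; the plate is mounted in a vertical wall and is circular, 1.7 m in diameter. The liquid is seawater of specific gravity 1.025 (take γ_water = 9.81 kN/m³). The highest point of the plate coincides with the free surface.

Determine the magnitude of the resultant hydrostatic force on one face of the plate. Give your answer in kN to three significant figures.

γ = 1.025 × 9.81 = 10.05525 kN/m³.
The centroid is at the centre, 0.85 m below the top of the plate, so the centroid depth is h_c = 0.85 m.
A = π(0.85)² = 2.2698 m².
Resultant F = γ·h_c·A = 10.05525 × 0.85 × 2.2698 = 19.3999 kN.

F ≈ 19.4 kN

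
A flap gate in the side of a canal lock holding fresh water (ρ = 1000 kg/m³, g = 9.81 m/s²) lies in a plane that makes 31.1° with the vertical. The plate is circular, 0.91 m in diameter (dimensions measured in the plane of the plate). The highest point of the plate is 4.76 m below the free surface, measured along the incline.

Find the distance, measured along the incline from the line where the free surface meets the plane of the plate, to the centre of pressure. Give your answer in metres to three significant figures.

y_p = 5.22 m

γ = ρg = 1000 × 9.81 = 9810 N/m³ = 9.81 kN/m³.
The plate makes 31.1° with the vertical, i.e. θ = 90° − 31.1° = 58.9° to the horizontal. Measuring y along the incline from the free-surface line, vertical depth h = y·sinθ with sinθ = 0.856267.
The centroid is at the centre, 0.455 m below the top of the plate, so y_c = 4.76 + 0.455 = 5.215 m and h_c = 5.215 × 0.856267 = 4.46543 m.
A = π(0.455)² = 0.650388 m².
Resultant F = γ·h_c·A = 9.81 × 4.46543 × 0.650388 = 28.4908 kN.
I_c = πr⁴/4 = π × 0.455⁴/4 = 0.0336617 m⁴.
Centre of pressure: y_p = y_c + I_c/(y_c·A) = 5.215 + 0.0336617/(5.215 × 0.650388) = 5.215 + 0.00992451 = 5.22492 m along the plane.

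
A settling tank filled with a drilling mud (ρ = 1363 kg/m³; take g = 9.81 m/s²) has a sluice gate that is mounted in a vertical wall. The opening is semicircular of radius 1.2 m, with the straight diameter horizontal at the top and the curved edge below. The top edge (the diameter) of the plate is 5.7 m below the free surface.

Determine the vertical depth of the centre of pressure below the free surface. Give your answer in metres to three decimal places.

h_p = 6.226 m

γ = ρg = 1363 × 9.81 / 1000 = 13.37103 kN/m³.
The centroid of a semicircle lies 4r/(3π) = 0.509296 m from the diameter, here below the top edge, so the centroid depth is h_c = 5.7 + 0.509296 = 6.2093 m.
A = πr²/2 = π × 1.2²/2 = 2.26195 m².
Resultant F = γ·h_c·A = 13.37103 × 6.2093 × 2.26195 = 187.798 kN.
I_c = (π/8 − 8/(9π))·r⁴ = 0.109757 × 1.2⁴ = 0.227592 m⁴.
Centre of pressure: y_p = y_c + I_c/(y_c·A) = 6.2093 + 0.227592/(6.2093 × 2.26195) = 6.2093 + 0.0162043 = 6.2255 m along the plane.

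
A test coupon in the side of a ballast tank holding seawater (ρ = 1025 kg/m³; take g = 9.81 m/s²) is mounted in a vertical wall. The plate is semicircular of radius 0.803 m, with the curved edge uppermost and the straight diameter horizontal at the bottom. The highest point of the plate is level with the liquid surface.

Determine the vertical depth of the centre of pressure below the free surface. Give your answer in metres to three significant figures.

γ = ρg = 1025 × 9.81 / 1000 = 10.05525 kN/m³.
The centroid lies 4r/(3π) = 0.340804 m above the diameter, so r − 4r/(3π) = 0.803 − 0.340804 = 0.462196 m below the topmost point, so the centroid depth is h_c = 0.462196 m.
A = πr²/2 = π × 0.803²/2 = 1.01286 m².
Resultant F = γ·h_c·A = 10.05525 × 0.462196 × 1.01286 = 4.70726 kN.
I_c = (π/8 − 8/(9π))·r⁴ = 0.109757 × 0.803⁴ = 0.0456346 m⁴.
Centre of pressure: y_p = y_c + I_c/(y_c·A) = 0.462196 + 0.0456346/(0.462196 × 1.01286) = 0.462196 + 0.0974807 = 0.559677 m along the plane.

h_p = 0.560 m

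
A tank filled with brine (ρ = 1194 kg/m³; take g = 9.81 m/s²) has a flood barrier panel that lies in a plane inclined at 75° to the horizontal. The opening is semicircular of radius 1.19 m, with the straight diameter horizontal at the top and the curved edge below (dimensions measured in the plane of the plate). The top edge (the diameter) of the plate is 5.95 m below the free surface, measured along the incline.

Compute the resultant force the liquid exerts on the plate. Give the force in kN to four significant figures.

γ = ρg = 1194 × 9.81 / 1000 = 11.71314 kN/m³.
Let θ = 75° be the plate's angle to the horizontal; measure y along the incline from where the plane meets the free surface. Vertical depth h = y·sinθ with sinθ = 0.965926.
The centroid of a semicircle lies 4r/(3π) = 0.505052 m from the diameter, here below the top edge, so y_c = 5.95 + 0.505052 = 6.45505 m and h_c = 6.45505 × 0.965926 = 6.2351 m.
A = πr²/2 = π × 1.19²/2 = 2.2244 m².
Resultant F = γ·h_c·A = 11.71314 × 6.2351 × 2.2244 = 162.454 kN.

F ≈ 162.5 kN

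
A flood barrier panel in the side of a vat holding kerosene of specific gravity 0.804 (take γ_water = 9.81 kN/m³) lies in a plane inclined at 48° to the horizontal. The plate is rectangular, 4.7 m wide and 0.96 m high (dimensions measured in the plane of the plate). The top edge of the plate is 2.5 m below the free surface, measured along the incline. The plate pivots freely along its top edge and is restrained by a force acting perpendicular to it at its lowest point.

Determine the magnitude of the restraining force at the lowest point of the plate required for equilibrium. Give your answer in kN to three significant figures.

γ = 0.804 × 9.81 = 7.88724 kN/m³.
Let θ = 48° be the plate's angle to the horizontal; measure y along the incline from where the plane meets the free surface. Vertical depth h = y·sinθ with sinθ = 0.743145.
The centroid lies 0.96/2 = 0.48 m below the top edge, so y_c = 2.5 + 0.48 = 2.98 m and h_c = 2.98 × 0.743145 = 2.21457 m.
A = 4.7 × 0.96 = 4.512 m².
Resultant F = γ·h_c·A = 7.88724 × 2.21457 × 4.512 = 78.8104 kN.
I_c = b·h³/12 = 4.7 × 0.96³/12 = 0.346522 m⁴.
Centre of pressure: y_p = y_c + I_c/(y_c·A) = 2.98 + 0.346522/(2.98 × 4.512) = 2.98 + 0.0257718 = 3.00577 m along the plane.
The resultant acts 0.48 + 0.0257718 = 0.505772 m (along the plate) below the hinge at the top edge, so the moment about the hinge is M = F × 0.505772 = 78.8104 × 0.505772 = 39.8601 kN·m.
A normal force at the bottom, 0.96 m from the hinge, must supply this moment: P = 39.8601/0.96 = 41.5209 kN.

P ≈ 41.5 kN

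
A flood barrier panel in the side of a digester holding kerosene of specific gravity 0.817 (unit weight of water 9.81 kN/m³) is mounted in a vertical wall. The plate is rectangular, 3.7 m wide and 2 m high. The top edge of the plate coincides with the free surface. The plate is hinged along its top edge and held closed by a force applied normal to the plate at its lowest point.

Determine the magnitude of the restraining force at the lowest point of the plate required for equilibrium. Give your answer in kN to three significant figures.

P ≈ 39.5 kN

γ = 0.817 × 9.81 = 8.01477 kN/m³.
The centroid lies 2/2 = 1 m below the top edge, so the centroid depth is h_c = 1 m.
A = 3.7 × 2 = 7.4 m².
Resultant F = γ·h_c·A = 8.01477 × 1 × 7.4 = 59.3093 kN.
I_c = b·h³/12 = 3.7 × 2³/12 = 2.46667 m⁴.
Centre of pressure: y_p = y_c + I_c/(y_c·A) = 1 + 2.46667/(1 × 7.4) = 1 + 0.333334 = 1.33333 m along the plane.
The resultant acts 1 + 0.333334 = 1.33333 m (along the plate) below the hinge at the top edge, so the moment about the hinge is M = F × 1.33333 = 59.3093 × 1.33333 = 79.0789 kN·m.
A normal force at the bottom, 2 m from the hinge, must supply this moment: P = 79.0789/2 = 39.5395 kN.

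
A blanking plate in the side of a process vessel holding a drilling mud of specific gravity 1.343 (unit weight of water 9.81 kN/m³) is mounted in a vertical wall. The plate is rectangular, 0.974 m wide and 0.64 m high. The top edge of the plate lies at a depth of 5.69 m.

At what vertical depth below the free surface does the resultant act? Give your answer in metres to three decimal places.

γ = 1.343 × 9.81 = 13.17483 kN/m³.
The centroid lies 0.64/2 = 0.32 m below the top edge, so the centroid depth is h_c = 5.69 + 0.32 = 6.01 m.
A = 0.974 × 0.64 = 0.62336 m².
Resultant F = γ·h_c·A = 13.17483 × 6.01 × 0.62336 = 49.3581 kN.
I_c = b·h³/12 = 0.974 × 0.64³/12 = 0.0212774 m⁴.
Centre of pressure: y_p = y_c + I_c/(y_c·A) = 6.01 + 0.0212774/(6.01 × 0.62336) = 6.01 + 0.00567944 = 6.01568 m along the plane.

h_p = 6.016 m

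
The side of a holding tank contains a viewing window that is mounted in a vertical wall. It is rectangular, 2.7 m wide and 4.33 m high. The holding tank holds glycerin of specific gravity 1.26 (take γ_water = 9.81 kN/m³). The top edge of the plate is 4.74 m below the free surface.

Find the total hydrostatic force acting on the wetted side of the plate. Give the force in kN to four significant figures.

F ≈ 997.8 kN

γ = 1.26 × 9.81 = 12.3606 kN/m³.
The centroid lies 4.33/2 = 2.165 m below the top edge, so the centroid depth is h_c = 4.74 + 2.165 = 6.905 m.
A = 2.7 × 4.33 = 11.691 m².
Resultant F = γ·h_c·A = 12.3606 × 6.905 × 11.691 = 997.826 kN.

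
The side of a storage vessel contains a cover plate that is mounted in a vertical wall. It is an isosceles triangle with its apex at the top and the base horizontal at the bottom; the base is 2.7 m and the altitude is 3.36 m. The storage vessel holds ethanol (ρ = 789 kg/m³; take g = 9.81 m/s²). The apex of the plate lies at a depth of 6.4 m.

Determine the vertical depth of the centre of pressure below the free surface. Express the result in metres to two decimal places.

γ = ρg = 789 × 9.81 / 1000 = 7.74009 kN/m³.
With the apex up, the centroid sits 2h/3 = 2 × 3.36/3 = 2.24 m below the apex, so the centroid depth is h_c = 6.4 + 2.24 = 8.64 m.
A = ½ × 2.7 × 3.36 = 4.536 m².
Resultant F = γ·h_c·A = 7.74009 × 8.64 × 4.536 = 303.342 kN.
I_c = b·h³/36 = 2.7 × 3.36³/36 = 2.84498 m⁴.
Centre of pressure: y_p = y_c + I_c/(y_c·A) = 8.64 + 2.84498/(8.64 × 4.536) = 8.64 + 0.0725926 = 8.71259 m along the plane.

h_p = 8.71 m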